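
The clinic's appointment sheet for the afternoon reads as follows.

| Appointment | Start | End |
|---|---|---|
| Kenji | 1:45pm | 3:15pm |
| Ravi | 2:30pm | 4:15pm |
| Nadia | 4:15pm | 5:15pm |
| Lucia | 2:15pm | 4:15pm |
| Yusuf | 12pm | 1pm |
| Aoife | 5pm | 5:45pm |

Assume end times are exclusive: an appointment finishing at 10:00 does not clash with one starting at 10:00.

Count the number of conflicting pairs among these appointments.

4

Check each pair: they overlap iff neither finishes before the other starts.
Sorted by start: Yusuf, Kenji, Lucia, Ravi, Nadia, Aoife.
Kenji starts after Yusuf ends — done with Yusuf.
Lucia starts before Kenji ends → Kenji and Lucia overlap.
Ravi starts before Kenji ends → Kenji and Ravi overlap.
Nadia starts after Kenji ends — done with Kenji.
Ravi starts before Lucia ends → Lucia and Ravi overlap.
Nadia starts exactly when Lucia ends (back-to-back, no overlap) — done with Lucia.
Nadia starts exactly when Ravi ends (back-to-back, no overlap) — done with Ravi.
Aoife starts before Nadia ends → Nadia and Aoife overlap.
Overlapping pairs: Aoife & Nadia, Kenji & Lucia, Kenji & Ravi, Lucia & Ravi — 4 in total.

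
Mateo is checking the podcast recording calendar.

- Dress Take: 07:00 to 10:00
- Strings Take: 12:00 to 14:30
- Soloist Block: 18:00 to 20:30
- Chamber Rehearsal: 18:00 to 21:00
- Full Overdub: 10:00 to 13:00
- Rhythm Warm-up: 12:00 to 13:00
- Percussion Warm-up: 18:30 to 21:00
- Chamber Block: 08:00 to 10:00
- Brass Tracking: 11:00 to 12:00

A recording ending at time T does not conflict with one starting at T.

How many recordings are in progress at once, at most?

3

Sort all start/end points and keep a running count:
07:00 start Dress Take → 1
08:00 start Chamber Block → 2
10:00 end Chamber Block → 1
10:00 end Dress Take → 0
10:00 start Full Overdub → 1
11:00 start Brass Tracking → 2
12:00 end Brass Tracking → 1
12:00 start Rhythm Warm-up → 2
12:00 start Strings Take → 3
13:00 end Full Overdub → 2
13:00 end Rhythm Warm-up → 1
14:30 end Strings Take → 0
18:00 start Chamber Rehearsal → 1
18:00 start Soloist Block → 2
18:30 start Percussion Warm-up → 3
20:30 end Soloist Block → 2
21:00 end Chamber Rehearsal → 1
21:00 end Percussion Warm-up → 0
Peak is 3, at 12:00 (Full Overdub, Rhythm Warm-up, Strings Take).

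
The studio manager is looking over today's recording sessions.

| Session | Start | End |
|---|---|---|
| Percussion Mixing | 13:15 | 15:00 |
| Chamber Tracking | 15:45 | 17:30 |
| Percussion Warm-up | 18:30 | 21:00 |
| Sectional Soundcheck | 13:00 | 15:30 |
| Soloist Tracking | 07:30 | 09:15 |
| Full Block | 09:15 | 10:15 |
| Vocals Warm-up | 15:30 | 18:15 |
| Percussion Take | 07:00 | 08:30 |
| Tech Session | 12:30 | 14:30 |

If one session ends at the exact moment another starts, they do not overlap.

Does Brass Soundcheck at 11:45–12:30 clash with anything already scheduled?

No — it doesn't clash with anything

Percussion Take: ends 08:30 at or before Brass Soundcheck starts 11:45 → clear.
Soloist Tracking: ends 09:15 at or before Brass Soundcheck starts 11:45 → clear.
Full Block: ends 10:15 at or before Brass Soundcheck starts 11:45 → clear.
Tech Session: starts 12:30 at or after Brass Soundcheck ends 12:30 → clear.
Sectional Soundcheck: starts 13:00 at or after Brass Soundcheck ends 12:30 → clear.
Percussion Mixing: starts 13:15 at or after Brass Soundcheck ends 12:30 → clear.
Vocals Warm-up: starts 15:30 at or after Brass Soundcheck ends 12:30 → clear.
Chamber Tracking: starts 15:45 at or after Brass Soundcheck ends 12:30 → clear.
Percussion Warm-up: starts 18:30 at or after Brass Soundcheck ends 12:30 → clear.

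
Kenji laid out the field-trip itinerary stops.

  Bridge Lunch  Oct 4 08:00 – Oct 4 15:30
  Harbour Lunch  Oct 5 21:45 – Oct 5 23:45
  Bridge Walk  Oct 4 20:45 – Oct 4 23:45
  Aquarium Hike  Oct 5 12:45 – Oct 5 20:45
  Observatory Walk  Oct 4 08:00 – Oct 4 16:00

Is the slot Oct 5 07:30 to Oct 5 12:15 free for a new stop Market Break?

Yes — the slot is free

Observatory Walk: ends Oct 4 16:00 at or before Market Break starts Oct 5 07:30 → clear.
Bridge Lunch: ends Oct 4 15:30 at or before Market Break starts Oct 5 07:30 → clear.
Bridge Walk: ends Oct 4 23:45 at or before Market Break starts Oct 5 07:30 → clear.
Aquarium Hike: starts Oct 5 12:45 at or after Market Break ends Oct 5 12:15 → clear.
Harbour Lunch: starts Oct 5 21:45 at or after Market Break ends Oct 5 12:15 → clear.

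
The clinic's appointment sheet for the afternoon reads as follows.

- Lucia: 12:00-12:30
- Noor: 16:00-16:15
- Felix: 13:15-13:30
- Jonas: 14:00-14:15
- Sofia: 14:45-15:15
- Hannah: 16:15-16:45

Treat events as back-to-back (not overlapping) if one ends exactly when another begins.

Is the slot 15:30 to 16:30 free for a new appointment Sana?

No — it overlaps Hannah, Noor

Lucia: ends 12:30 at or before Sana starts 15:30 → clear.
Felix: ends 13:30 at or before Sana starts 15:30 → clear.
Jonas: ends 14:15 at or before Sana starts 15:30 → clear.
Sofia: ends 15:15 at or before Sana starts 15:30 → clear.
Noor: starts 16:00 before Sana ends 16:30, and ends 16:15 after Sana starts 15:30 → overlap.
Hannah: starts 16:15 before Sana ends 16:30, and ends 16:45 after Sana starts 15:30 → overlap.
Sana overlaps Noor, Hannah.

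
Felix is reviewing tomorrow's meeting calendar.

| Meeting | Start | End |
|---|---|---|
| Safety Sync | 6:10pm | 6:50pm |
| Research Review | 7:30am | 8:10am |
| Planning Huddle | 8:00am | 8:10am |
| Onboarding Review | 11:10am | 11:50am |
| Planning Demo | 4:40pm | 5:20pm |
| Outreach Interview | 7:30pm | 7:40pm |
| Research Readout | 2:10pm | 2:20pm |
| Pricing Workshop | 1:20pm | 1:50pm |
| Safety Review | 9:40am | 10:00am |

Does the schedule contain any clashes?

Sorted by start: Research Review, Planning Huddle, Safety Review, Onboarding Review, Pricing Workshop, Research Readout, Planning Demo, Safety Sync, Outreach Interview.
Planning Huddle starts before Research Review ends → Research Review and Planning Huddle overlap.
That's a conflict, so the schedule is not conflict-free.

Yes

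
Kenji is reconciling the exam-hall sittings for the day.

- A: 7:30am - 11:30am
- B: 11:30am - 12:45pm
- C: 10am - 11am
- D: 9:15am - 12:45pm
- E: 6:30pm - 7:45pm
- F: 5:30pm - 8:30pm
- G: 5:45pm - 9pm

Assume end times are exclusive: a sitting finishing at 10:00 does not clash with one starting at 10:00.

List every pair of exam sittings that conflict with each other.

Sorted by start: A, D, C, B, F, G, E.
D starts before A ends → A and D overlap.
C starts before A ends → A and C overlap.
B starts exactly when A ends (back-to-back, no overlap), so nothing later overlaps A either.
C starts before D ends → D and C overlap.
B starts before D ends → D and B overlap.
F starts after D ends, so nothing later overlaps D either.
B starts after C ends, so nothing later overlaps C either.
F starts after B ends, so nothing later overlaps B either.
G starts before F ends → F and G overlap.
E starts before F ends → F and E overlap.
E starts before G ends → G and E overlap.

A & C, A & D, B & D, C & D, E & F, E & G, F & G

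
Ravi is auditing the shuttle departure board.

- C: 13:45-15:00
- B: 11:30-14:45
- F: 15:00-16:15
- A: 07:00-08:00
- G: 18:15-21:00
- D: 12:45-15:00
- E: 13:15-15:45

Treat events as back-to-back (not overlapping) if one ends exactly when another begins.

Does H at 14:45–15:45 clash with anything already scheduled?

A: ends 08:00 at or before H starts 14:45 → clear.
B: ends 14:45 at or before H starts 14:45 → clear.
D: starts 12:45 before H ends 15:45, and ends 15:00 after H starts 14:45 → overlap.
E: starts 13:15 before H ends 15:45, and ends 15:45 after H starts 14:45 → overlap.
C: starts 13:45 before H ends 15:45, and ends 15:00 after H starts 14:45 → overlap.
F: starts 15:00 before H ends 15:45, and ends 16:15 after H starts 14:45 → overlap.
G: starts 18:15 at or after H ends 15:45 → clear.
H overlaps C, D, E, F.

Yes — it overlaps C, D, E, F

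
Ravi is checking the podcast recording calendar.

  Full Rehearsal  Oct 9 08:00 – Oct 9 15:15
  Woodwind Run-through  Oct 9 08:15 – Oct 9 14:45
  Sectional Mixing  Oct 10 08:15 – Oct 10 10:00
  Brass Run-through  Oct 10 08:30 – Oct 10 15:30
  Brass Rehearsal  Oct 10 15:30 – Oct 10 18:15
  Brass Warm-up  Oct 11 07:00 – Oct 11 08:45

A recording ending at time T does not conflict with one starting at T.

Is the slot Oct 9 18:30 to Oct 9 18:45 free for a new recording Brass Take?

Full Rehearsal: ends Oct 9 15:15 at or before Brass Take starts Oct 9 18:30 → clear.
Woodwind Run-through: ends Oct 9 14:45 at or before Brass Take starts Oct 9 18:30 → clear.
Sectional Mixing: starts Oct 10 08:15 at or after Brass Take ends Oct 9 18:45 → clear.
Brass Run-through: starts Oct 10 08:30 at or after Brass Take ends Oct 9 18:45 → clear.
Brass Rehearsal: starts Oct 10 15:30 at or after Brass Take ends Oct 9 18:45 → clear.
Brass Warm-up: starts Oct 11 07:00 at or after Brass Take ends Oct 9 18:45 → clear.

Yes — the slot is free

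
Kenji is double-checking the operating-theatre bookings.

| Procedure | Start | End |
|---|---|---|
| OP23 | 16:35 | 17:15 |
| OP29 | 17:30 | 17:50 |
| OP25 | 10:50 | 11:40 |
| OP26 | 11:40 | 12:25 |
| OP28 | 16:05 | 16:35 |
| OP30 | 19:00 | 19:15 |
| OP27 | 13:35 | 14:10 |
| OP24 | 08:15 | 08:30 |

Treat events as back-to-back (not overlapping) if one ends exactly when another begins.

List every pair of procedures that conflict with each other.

no overlapping pairs

Two intervals overlap when each starts before the other ends.
Sorted by start: OP24, OP25, OP26, OP27, OP28, OP23, OP29, OP30.
OP25 starts after OP24 ends — done with OP24.
OP26 starts exactly when OP25 ends (back-to-back, no overlap) — done with OP25.
OP27 starts after OP26 ends — done with OP26.
OP28 starts after OP27 ends — done with OP27.
OP23 starts exactly when OP28 ends (back-to-back, no overlap) — done with OP28.
OP29 starts after OP23 ends — done with OP23.
OP30 starts after OP29 ends.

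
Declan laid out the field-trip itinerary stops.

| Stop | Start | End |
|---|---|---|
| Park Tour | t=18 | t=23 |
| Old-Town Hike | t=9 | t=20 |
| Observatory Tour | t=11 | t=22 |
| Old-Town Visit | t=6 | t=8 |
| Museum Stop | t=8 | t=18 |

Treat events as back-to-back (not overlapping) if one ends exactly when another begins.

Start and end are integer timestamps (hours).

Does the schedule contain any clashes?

Yes

Sorted by start: Old-Town Visit, Museum Stop, Old-Town Hike, Observatory Tour, Park Tour.
Museum Stop starts exactly when Old-Town Visit ends (back-to-back, no overlap); Old-Town Visit is clear from here.
Old-Town Hike starts before Museum Stop ends → Museum Stop and Old-Town Hike overlap.
That's a conflict, so the schedule is not conflict-free.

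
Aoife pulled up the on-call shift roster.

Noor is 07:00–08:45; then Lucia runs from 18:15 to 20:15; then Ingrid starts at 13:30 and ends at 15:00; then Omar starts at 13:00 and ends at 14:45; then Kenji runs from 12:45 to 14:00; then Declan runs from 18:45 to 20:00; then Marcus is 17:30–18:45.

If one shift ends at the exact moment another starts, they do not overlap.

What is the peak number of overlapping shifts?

3

Sort all start/end points and keep a running count:
07:00 start Noor → 1
08:45 end Noor → 0
12:45 start Kenji → 1
13:00 start Omar → 2
13:30 start Ingrid → 3
14:00 end Kenji → 2
14:45 end Omar → 1
15:00 end Ingrid → 0
17:30 start Marcus → 1
18:15 start Lucia → 2
18:45 end Marcus → 1
18:45 start Declan → 2
20:00 end Declan → 1
20:15 end Lucia → 0
Peak is 3, at 13:30 (Ingrid, Kenji, Omar).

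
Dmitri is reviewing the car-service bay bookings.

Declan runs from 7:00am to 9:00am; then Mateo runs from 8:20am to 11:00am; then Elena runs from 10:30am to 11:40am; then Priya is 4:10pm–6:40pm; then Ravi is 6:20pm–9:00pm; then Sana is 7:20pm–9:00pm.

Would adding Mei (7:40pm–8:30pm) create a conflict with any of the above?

Yes — it overlaps Ravi, Sana

Declan: ends 9:00am at or before Mei starts 7:40pm → clear.
Mateo: ends 11:00am at or before Mei starts 7:40pm → clear.
Elena: ends 11:40am at or before Mei starts 7:40pm → clear.
Priya: ends 6:40pm at or before Mei starts 7:40pm → clear.
Ravi: starts 6:20pm before Mei ends 8:30pm, and ends 9:00pm after Mei starts 7:40pm → overlap.
Sana: starts 7:20pm before Mei ends 8:30pm, and ends 9:00pm after Mei starts 7:40pm → overlap.
Mei overlaps Ravi, Sana.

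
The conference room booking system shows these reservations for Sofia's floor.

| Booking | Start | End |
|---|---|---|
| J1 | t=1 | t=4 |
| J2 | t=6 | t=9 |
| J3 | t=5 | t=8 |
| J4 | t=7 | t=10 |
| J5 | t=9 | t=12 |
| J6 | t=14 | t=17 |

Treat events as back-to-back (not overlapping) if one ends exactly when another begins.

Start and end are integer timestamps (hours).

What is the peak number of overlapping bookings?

3

Sweep the timeline, counting +1 at each start and −1 at each end (ends before starts at a tie):
t=1 start J1 → 1
t=4 end J1 → 0
t=5 start J3 → 1
t=6 start J2 → 2
t=7 start J4 → 3
t=8 end J3 → 2
t=9 end J2 → 1
t=9 start J5 → 2
t=10 end J4 → 1
t=12 end J5 → 0
t=14 start J6 → 1
t=17 end J6 → 0
Peak is 3, at t=7 (J2, J3, J4).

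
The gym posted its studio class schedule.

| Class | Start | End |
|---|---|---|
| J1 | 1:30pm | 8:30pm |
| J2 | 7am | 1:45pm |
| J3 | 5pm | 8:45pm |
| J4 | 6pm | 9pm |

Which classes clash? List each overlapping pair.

J1 & J2, J1 & J3, J1 & J4, J3 & J4

Sorted by start: J2, J1, J3, J4.
J1 starts before J2 ends → J2 and J1 overlap.
J3 starts after J2 ends; J2 is clear from here.
J3 starts before J1 ends → J1 and J3 overlap.
J4 starts before J1 ends → J1 and J4 overlap.
J4 starts before J3 ends → J3 and J4 overlap.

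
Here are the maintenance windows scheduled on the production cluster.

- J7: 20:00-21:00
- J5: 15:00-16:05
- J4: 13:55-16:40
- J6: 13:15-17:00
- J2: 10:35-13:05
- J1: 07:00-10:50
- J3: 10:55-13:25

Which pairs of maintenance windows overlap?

Sorted by start: J1, J2, J3, J6, J4, J5, J7.
J2 starts before J1 ends → J1 and J2 overlap.
J3 starts after J1 ends, so nothing later overlaps J1 either.
J3 starts before J2 ends → J2 and J3 overlap.
J6 starts after J2 ends, so nothing later overlaps J2 either.
J6 starts before J3 ends → J3 and J6 overlap.
J4 starts after J3 ends, so nothing later overlaps J3 either.
J4 starts before J6 ends → J6 and J4 overlap.
J5 starts before J6 ends → J6 and J5 overlap.
J7 starts after J6 ends.
J5 starts before J4 ends → J4 and J5 overlap.
J7 starts after J4 ends.
J7 starts after J5 ends.

J1 & J2, J2 & J3, J3 & J6, J4 & J5, J4 & J6, J5 & J6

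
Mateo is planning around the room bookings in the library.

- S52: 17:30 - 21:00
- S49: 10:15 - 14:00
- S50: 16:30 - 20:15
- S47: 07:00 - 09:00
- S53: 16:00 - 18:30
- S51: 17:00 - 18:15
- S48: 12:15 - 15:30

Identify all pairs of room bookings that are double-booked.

S48 & S49, S50 & S51, S50 & S52, S50 & S53, S51 & S52, S51 & S53, S52 & S53

Two intervals overlap when each starts before the other ends.
Sorted by start: S47, S49, S48, S53, S50, S51, S52.
S49 starts after S47 ends — done with S47.
S48 starts before S49 ends → S49 and S48 overlap.
S53 starts after S49 ends — done with S49.
S53 starts after S48 ends — done with S48.
S50 starts before S53 ends → S53 and S50 overlap.
S51 starts before S53 ends → S53 and S51 overlap.
S52 starts before S53 ends → S53 and S52 overlap.
S51 starts before S50 ends → S50 and S51 overlap.
S52 starts before S50 ends → S50 and S52 overlap.
S52 starts before S51 ends → S51 and S52 overlap.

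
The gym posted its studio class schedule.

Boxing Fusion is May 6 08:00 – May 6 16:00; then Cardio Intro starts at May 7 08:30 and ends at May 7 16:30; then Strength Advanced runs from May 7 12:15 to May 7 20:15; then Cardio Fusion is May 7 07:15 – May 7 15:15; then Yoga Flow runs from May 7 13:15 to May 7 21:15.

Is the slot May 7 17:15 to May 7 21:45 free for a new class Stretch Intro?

Boxing Fusion: ends May 6 16:00 at or before Stretch Intro starts May 7 17:15 → clear.
Cardio Fusion: ends May 7 15:15 at or before Stretch Intro starts May 7 17:15 → clear.
Cardio Intro: ends May 7 16:30 at or before Stretch Intro starts May 7 17:15 → clear.
Strength Advanced: starts May 7 12:15 before Stretch Intro ends May 7 21:45, and ends May 7 20:15 after Stretch Intro starts May 7 17:15 → overlap.
Yoga Flow: starts May 7 13:15 before Stretch Intro ends May 7 21:45, and ends May 7 21:15 after Stretch Intro starts May 7 17:15 → overlap.
Stretch Intro overlaps Strength Advanced, Yoga Flow.

No — it overlaps Strength Advanced, Yoga Flow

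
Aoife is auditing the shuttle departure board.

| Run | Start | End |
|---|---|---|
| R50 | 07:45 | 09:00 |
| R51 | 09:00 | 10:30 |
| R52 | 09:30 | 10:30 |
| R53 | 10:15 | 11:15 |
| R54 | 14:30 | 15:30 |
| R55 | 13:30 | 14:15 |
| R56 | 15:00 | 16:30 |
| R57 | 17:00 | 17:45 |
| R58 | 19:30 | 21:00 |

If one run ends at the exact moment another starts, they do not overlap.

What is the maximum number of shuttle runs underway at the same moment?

Sort all start/end points and keep a running count:
07:45 start R50 → 1
09:00 end R50 → 0
09:00 start R51 → 1
09:30 start R52 → 2
10:15 start R53 → 3
10:30 end R51 → 2
10:30 end R52 → 1
11:15 end R53 → 0
13:30 start R55 → 1
14:15 end R55 → 0
14:30 start R54 → 1
15:00 start R56 → 2
15:30 end R54 → 1
16:30 end R56 → 0
17:00 start R57 → 1
17:45 end R57 → 0
19:30 start R58 → 1
21:00 end R58 → 0
Peak is 3, at 10:15 (R51, R52, R53).

3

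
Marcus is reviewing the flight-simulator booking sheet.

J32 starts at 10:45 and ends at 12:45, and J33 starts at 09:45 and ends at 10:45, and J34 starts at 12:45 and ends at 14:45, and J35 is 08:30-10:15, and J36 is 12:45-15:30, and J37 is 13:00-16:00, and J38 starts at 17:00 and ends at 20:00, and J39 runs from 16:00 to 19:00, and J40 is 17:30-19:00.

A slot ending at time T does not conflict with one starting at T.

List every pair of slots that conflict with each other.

J33 & J35, J34 & J36, J34 & J37, J36 & J37, J38 & J39, J38 & J40, J39 & J40

Check each pair: they overlap iff neither finishes before the other starts.
Sorted by start: J35, J33, J32, J34, J36, J37, J39, J38, J40.
J33 starts before J35 ends → J35 and J33 overlap.
J32 starts after J35 ends, so J35 has no further overlaps.
J32 starts exactly when J33 ends (back-to-back, no overlap), so J33 has no further overlaps.
J34 starts exactly when J32 ends (back-to-back, no overlap), so J32 has no further overlaps.
J36 starts before J34 ends → J34 and J36 overlap.
J37 starts before J34 ends → J34 and J37 overlap.
J39 starts after J34 ends, so J34 has no further overlaps.
J37 starts before J36 ends → J36 and J37 overlap.
J39 starts after J36 ends, so J36 has no further overlaps.
J39 starts exactly when J37 ends (back-to-back, no overlap), so J37 has no further overlaps.
J38 starts before J39 ends → J39 and J38 overlap.
J40 starts before J39 ends → J39 and J40 overlap.
J40 starts before J38 ends → J38 and J40 overlap.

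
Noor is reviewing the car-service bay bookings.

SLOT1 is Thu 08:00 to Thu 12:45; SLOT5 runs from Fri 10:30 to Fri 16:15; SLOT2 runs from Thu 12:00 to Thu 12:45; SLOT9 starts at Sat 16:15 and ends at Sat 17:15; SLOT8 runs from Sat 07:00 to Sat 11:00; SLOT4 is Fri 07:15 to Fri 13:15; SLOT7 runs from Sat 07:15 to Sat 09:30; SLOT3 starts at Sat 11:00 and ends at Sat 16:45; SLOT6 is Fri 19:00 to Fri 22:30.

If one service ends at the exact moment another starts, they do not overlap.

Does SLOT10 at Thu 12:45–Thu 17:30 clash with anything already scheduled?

No — it doesn't clash with anything

SLOT1: ends Thu 12:45 at or before SLOT10 starts Thu 12:45 → clear.
SLOT2: ends Thu 12:45 at or before SLOT10 starts Thu 12:45 → clear.
SLOT4: starts Fri 07:15 at or after SLOT10 ends Thu 17:30 → clear.
SLOT5: starts Fri 10:30 at or after SLOT10 ends Thu 17:30 → clear.
SLOT6: starts Fri 19:00 at or after SLOT10 ends Thu 17:30 → clear.
SLOT8: starts Sat 07:00 at or after SLOT10 ends Thu 17:30 → clear.
SLOT7: starts Sat 07:15 at or after SLOT10 ends Thu 17:30 → clear.
SLOT3: starts Sat 11:00 at or after SLOT10 ends Thu 17:30 → clear.
SLOT9: starts Sat 16:15 at or after SLOT10 ends Thu 17:30 → clear.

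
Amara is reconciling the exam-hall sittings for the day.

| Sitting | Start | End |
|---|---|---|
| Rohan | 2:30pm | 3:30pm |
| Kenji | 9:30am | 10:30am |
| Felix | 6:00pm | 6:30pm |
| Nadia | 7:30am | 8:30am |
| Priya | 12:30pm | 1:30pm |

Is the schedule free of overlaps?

Yes

Sorted by start: Nadia, Kenji, Priya, Rohan, Felix.
Kenji starts after Nadia ends, so Nadia has no further overlaps.
Priya starts after Kenji ends, so Kenji has no further overlaps.
Rohan starts after Priya ends, so Priya has no further overlaps.
Felix starts after Rohan ends.
Every pair is clear; the schedule has no overlaps.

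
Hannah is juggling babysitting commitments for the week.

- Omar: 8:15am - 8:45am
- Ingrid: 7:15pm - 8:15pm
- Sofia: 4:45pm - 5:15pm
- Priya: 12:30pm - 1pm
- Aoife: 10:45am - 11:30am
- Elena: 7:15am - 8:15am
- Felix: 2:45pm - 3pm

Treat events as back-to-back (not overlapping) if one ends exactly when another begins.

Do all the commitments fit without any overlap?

Check each pair: they overlap iff neither finishes before the other starts.
Sorted by start: Elena, Omar, Aoife, Priya, Felix, Sofia, Ingrid.
Omar starts exactly when Elena ends (back-to-back, no overlap); Elena is clear from here.
Aoife starts after Omar ends; Omar is clear from here.
Priya starts after Aoife ends; Aoife is clear from here.
Felix starts after Priya ends; Priya is clear from here.
Sofia starts after Felix ends; Felix is clear from here.
Ingrid starts after Sofia ends.
Every pair is clear; the schedule has no overlaps.

Yes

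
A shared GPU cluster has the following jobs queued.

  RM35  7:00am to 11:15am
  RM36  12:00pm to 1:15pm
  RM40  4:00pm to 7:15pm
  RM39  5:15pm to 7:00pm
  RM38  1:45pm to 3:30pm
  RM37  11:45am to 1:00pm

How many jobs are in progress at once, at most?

2

Sweep the timeline, counting +1 at each start and −1 at each end (ends before starts at a tie):
7:00am start RM35 → 1
11:15am end RM35 → 0
11:45am start RM37 → 1
12:00pm start RM36 → 2
1:00pm end RM37 → 1
1:15pm end RM36 → 0
1:45pm start RM38 → 1
3:30pm end RM38 → 0
4:00pm start RM40 → 1
5:15pm start RM39 → 2
7:00pm end RM39 → 1
7:15pm end RM40 → 0
Peak is 2, at 12:00pm (RM36, RM37).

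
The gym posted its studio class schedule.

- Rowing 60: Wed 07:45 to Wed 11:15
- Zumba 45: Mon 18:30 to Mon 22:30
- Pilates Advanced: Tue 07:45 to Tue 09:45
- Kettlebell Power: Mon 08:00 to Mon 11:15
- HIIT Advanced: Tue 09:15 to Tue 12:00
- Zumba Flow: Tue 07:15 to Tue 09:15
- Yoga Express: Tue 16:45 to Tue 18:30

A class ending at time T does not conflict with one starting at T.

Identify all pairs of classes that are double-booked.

HIIT Advanced & Pilates Advanced, Pilates Advanced & Zumba Flow

Sorted by start: Kettlebell Power, Zumba 45, Zumba Flow, Pilates Advanced, HIIT Advanced, Yoga Express, Rowing 60.
Zumba 45 starts after Kettlebell Power ends; Kettlebell Power is clear from here.
Zumba Flow starts after Zumba 45 ends; Zumba 45 is clear from here.
Pilates Advanced starts before Zumba Flow ends → Zumba Flow and Pilates Advanced overlap.
HIIT Advanced starts exactly when Zumba Flow ends (back-to-back, no overlap); Zumba Flow is clear from here.
HIIT Advanced starts before Pilates Advanced ends → Pilates Advanced and HIIT Advanced overlap.
Yoga Express starts after Pilates Advanced ends; Pilates Advanced is clear from here.
Yoga Express starts after HIIT Advanced ends; HIIT Advanced is clear from here.
Rowing 60 starts after Yoga Express ends.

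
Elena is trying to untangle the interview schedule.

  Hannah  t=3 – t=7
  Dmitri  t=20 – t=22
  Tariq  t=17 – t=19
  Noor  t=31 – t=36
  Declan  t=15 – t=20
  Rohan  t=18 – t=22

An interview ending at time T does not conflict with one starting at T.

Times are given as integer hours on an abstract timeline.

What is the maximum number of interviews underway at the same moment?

Walk through starts and ends in time order (an end at T is processed before a start at T):
t=3 start Hannah → 1
t=7 end Hannah → 0
t=15 start Declan → 1
t=17 start Tariq → 2
t=18 start Rohan → 3
t=19 end Tariq → 2
t=20 end Declan → 1
t=20 start Dmitri → 2
t=22 end Dmitri → 1
t=22 end Rohan → 0
t=31 start Noor → 1
t=36 end Noor → 0
Peak is 3, at t=18 (Declan, Rohan, Tariq).

3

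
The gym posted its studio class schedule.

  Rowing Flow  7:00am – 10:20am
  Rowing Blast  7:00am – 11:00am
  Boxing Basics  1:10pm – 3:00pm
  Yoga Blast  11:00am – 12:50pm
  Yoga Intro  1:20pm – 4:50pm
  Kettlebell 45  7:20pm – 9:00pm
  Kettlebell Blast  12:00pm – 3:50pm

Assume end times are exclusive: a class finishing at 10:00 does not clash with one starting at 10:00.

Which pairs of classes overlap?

Sorted by start: Rowing Flow, Rowing Blast, Yoga Blast, Kettlebell Blast, Boxing Basics, Yoga Intro, Kettlebell 45.
Rowing Blast starts before Rowing Flow ends → Rowing Flow and Rowing Blast overlap.
Yoga Blast starts after Rowing Flow ends, so Rowing Flow has no further overlaps.
Yoga Blast starts exactly when Rowing Blast ends (back-to-back, no overlap), so Rowing Blast has no further overlaps.
Kettlebell Blast starts before Yoga Blast ends → Yoga Blast and Kettlebell Blast overlap.
Boxing Basics starts after Yoga Blast ends, so Yoga Blast has no further overlaps.
Boxing Basics starts before Kettlebell Blast ends → Kettlebell Blast and Boxing Basics overlap.
Yoga Intro starts before Kettlebell Blast ends → Kettlebell Blast and Yoga Intro overlap.
Kettlebell 45 starts after Kettlebell Blast ends.
Yoga Intro starts before Boxing Basics ends → Boxing Basics and Yoga Intro overlap.
Kettlebell 45 starts after Boxing Basics ends.
Kettlebell 45 starts after Yoga Intro ends.

Boxing Basics & Kettlebell Blast, Boxing Basics & Yoga Intro, Kettlebell Blast & Yoga Blast, Kettlebell Blast & Yoga Intro, Rowing Blast & Rowing Flow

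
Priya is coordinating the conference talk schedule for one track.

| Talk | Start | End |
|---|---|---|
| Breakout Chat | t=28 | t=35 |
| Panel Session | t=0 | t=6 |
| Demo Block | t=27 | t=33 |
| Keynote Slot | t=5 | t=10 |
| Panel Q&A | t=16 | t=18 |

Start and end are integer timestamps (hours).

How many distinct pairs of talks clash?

2

Sorted by start: Panel Session, Keynote Slot, Panel Q&A, Demo Block, Breakout Chat.
Keynote Slot starts before Panel Session ends → Panel Session and Keynote Slot overlap.
Panel Q&A starts after Panel Session ends — done with Panel Session.
Panel Q&A starts after Keynote Slot ends — done with Keynote Slot.
Demo Block starts after Panel Q&A ends — done with Panel Q&A.
Breakout Chat starts before Demo Block ends → Demo Block and Breakout Chat overlap.
Overlapping pairs: Breakout Chat & Demo Block, Keynote Slot & Panel Session — 2 in total.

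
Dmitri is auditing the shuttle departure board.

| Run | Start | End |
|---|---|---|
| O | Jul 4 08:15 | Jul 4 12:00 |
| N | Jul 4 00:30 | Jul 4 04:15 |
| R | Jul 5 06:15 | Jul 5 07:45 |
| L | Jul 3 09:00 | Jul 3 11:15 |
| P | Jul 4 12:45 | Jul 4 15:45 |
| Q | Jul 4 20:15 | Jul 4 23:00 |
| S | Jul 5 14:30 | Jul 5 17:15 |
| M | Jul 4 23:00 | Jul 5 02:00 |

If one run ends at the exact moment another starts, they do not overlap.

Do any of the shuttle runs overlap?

Sorted by start: L, N, O, P, Q, M, R, S.
N starts after L ends, so L has no further overlaps.
O starts after N ends, so N has no further overlaps.
P starts after O ends, so O has no further overlaps.
Q starts after P ends, so P has no further overlaps.
M starts exactly when Q ends (back-to-back, no overlap), so Q has no further overlaps.
R starts after M ends, so M has no further overlaps.
S starts after R ends.
Every pair is clear; the schedule has no overlaps.

No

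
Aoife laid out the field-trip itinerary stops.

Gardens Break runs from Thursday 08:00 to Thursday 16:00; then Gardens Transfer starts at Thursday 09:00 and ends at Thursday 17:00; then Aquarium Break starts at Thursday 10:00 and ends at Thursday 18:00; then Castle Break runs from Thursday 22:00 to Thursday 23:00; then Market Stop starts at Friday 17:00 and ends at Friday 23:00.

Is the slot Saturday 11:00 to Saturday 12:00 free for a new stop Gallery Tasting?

Gardens Break: ends Thursday 16:00 at or before Gallery Tasting starts Saturday 11:00 → clear.
Gardens Transfer: ends Thursday 17:00 at or before Gallery Tasting starts Saturday 11:00 → clear.
Aquarium Break: ends Thursday 18:00 at or before Gallery Tasting starts Saturday 11:00 → clear.
Castle Break: ends Thursday 23:00 at or before Gallery Tasting starts Saturday 11:00 → clear.
Market Stop: ends Friday 23:00 at or before Gallery Tasting starts Saturday 11:00 → clear.

Yes — the slot is free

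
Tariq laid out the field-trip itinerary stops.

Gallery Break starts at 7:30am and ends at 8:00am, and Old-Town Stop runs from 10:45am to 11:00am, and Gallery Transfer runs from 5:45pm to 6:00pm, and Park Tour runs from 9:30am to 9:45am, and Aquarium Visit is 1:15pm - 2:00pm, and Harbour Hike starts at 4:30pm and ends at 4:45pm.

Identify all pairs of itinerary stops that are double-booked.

Sorted by start: Gallery Break, Park Tour, Old-Town Stop, Aquarium Visit, Harbour Hike, Gallery Transfer.
Park Tour starts after Gallery Break ends — done with Gallery Break.
Old-Town Stop starts after Park Tour ends — done with Park Tour.
Aquarium Visit starts after Old-Town Stop ends — done with Old-Town Stop.
Harbour Hike starts after Aquarium Visit ends — done with Aquarium Visit.
Gallery Transfer starts after Harbour Hike ends.

no conflicts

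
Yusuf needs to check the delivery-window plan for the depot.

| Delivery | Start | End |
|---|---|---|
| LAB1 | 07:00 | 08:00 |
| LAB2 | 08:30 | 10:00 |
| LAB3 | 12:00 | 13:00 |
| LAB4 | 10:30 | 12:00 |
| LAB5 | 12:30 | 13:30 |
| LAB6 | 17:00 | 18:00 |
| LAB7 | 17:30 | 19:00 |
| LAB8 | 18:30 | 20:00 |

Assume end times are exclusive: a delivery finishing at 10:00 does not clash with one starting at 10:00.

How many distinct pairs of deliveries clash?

3

Sorted by start: LAB1, LAB2, LAB4, LAB3, LAB5, LAB6, LAB7, LAB8.
LAB2 starts after LAB1 ends, so LAB1 has no further overlaps.
LAB4 starts after LAB2 ends, so LAB2 has no further overlaps.
LAB3 starts exactly when LAB4 ends (back-to-back, no overlap), so LAB4 has no further overlaps.
LAB5 starts before LAB3 ends → LAB3 and LAB5 overlap.
LAB6 starts after LAB3 ends, so LAB3 has no further overlaps.
LAB6 starts after LAB5 ends, so LAB5 has no further overlaps.
LAB7 starts before LAB6 ends → LAB6 and LAB7 overlap.
LAB8 starts after LAB6 ends.
LAB8 starts before LAB7 ends → LAB7 and LAB8 overlap.
Overlapping pairs: LAB3 & LAB5, LAB6 & LAB7, LAB7 & LAB8 — 3 in total.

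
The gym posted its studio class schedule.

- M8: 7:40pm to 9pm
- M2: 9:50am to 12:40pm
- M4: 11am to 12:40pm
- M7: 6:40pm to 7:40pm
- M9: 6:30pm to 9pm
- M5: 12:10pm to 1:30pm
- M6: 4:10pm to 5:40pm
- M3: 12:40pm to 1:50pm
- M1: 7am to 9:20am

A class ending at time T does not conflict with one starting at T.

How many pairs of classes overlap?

Sorted by start: M1, M2, M4, M5, M3, M6, M9, M7, M8.
M2 starts after M1 ends; M1 is clear from here.
M4 starts before M2 ends → M2 and M4 overlap.
M5 starts before M2 ends → M2 and M5 overlap.
M3 starts exactly when M2 ends (back-to-back, no overlap); M2 is clear from here.
M5 starts before M4 ends → M4 and M5 overlap.
M3 starts exactly when M4 ends (back-to-back, no overlap); M4 is clear from here.
M3 starts before M5 ends → M5 and M3 overlap.
M6 starts after M5 ends; M5 is clear from here.
M6 starts after M3 ends; M3 is clear from here.
M9 starts after M6 ends; M6 is clear from here.
M7 starts before M9 ends → M9 and M7 overlap.
M8 starts before M9 ends → M9 and M8 overlap.
M8 starts exactly when M7 ends (back-to-back, no overlap).
Overlapping pairs: M2 & M4, M2 & M5, M3 & M5, M4 & M5, M7 & M9, M8 & M9 — 6 in total.

6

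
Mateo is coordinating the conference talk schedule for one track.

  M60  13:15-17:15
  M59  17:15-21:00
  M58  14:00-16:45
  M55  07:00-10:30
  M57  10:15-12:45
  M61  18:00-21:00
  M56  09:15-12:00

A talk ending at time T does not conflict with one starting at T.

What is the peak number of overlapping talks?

3

Sort all start/end points and keep a running count:
07:00 start M55 → 1
09:15 start M56 → 2
10:15 start M57 → 3
10:30 end M55 → 2
12:00 end M56 → 1
12:45 end M57 → 0
13:15 start M60 → 1
14:00 start M58 → 2
16:45 end M58 → 1
17:15 end M60 → 0
17:15 start M59 → 1
18:00 start M61 → 2
21:00 end M59 → 1
21:00 end M61 → 0
Peak is 3, at 10:15 (M55, M56, M57).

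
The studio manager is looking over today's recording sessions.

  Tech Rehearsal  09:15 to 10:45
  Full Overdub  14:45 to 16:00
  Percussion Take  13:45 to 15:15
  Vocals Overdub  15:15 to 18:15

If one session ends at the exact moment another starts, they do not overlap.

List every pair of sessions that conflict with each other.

Check each pair: they overlap iff neither finishes before the other starts.
Sorted by start: Tech Rehearsal, Percussion Take, Full Overdub, Vocals Overdub.
Percussion Take starts after Tech Rehearsal ends, so nothing later overlaps Tech Rehearsal either.
Full Overdub starts before Percussion Take ends → Percussion Take and Full Overdub overlap.
Vocals Overdub starts exactly when Percussion Take ends (back-to-back, no overlap).
Vocals Overdub starts before Full Overdub ends → Full Overdub and Vocals Overdub overlap.

Full Overdub & Percussion Take, Full Overdub & Vocals Overdub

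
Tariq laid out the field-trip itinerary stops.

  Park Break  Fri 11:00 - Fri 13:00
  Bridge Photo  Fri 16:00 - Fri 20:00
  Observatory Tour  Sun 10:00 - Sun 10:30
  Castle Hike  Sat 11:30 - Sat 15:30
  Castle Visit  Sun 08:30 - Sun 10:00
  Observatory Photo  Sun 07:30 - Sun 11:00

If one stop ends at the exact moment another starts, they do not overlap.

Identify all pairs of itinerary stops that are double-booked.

Castle Visit & Observatory Photo, Observatory Photo & Observatory Tour

Sorted by start: Park Break, Bridge Photo, Castle Hike, Observatory Photo, Castle Visit, Observatory Tour.
Bridge Photo starts after Park Break ends; Park Break is clear from here.
Castle Hike starts after Bridge Photo ends; Bridge Photo is clear from here.
Observatory Photo starts after Castle Hike ends; Castle Hike is clear from here.
Castle Visit starts before Observatory Photo ends → Observatory Photo and Castle Visit overlap.
Observatory Tour starts before Observatory Photo ends → Observatory Photo and Observatory Tour overlap.
Observatory Tour starts exactly when Castle Visit ends (back-to-back, no overlap).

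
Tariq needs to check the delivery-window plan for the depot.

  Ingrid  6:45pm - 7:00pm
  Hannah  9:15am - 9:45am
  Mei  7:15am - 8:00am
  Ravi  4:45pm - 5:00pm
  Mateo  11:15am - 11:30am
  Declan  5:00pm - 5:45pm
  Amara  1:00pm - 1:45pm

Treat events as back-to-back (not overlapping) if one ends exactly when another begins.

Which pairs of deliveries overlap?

Two intervals overlap when each starts before the other ends.
Sorted by start: Mei, Hannah, Mateo, Amara, Ravi, Declan, Ingrid.
Hannah starts after Mei ends, so Mei has no further overlaps.
Mateo starts after Hannah ends, so Hannah has no further overlaps.
Amara starts after Mateo ends, so Mateo has no further overlaps.
Ravi starts after Amara ends, so Amara has no further overlaps.
Declan starts exactly when Ravi ends (back-to-back, no overlap), so Ravi has no further overlaps.
Ingrid starts after Declan ends.

no overlapping pairs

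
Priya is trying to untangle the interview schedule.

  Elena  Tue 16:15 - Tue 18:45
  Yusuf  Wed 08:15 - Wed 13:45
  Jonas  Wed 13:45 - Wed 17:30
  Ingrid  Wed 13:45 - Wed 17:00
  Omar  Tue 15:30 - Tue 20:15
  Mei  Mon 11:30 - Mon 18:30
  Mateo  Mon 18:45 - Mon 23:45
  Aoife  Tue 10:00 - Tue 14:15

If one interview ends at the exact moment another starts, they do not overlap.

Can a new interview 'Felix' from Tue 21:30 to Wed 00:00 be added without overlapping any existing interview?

Mei: ends Mon 18:30 at or before Felix starts Tue 21:30 → clear.
Mateo: ends Mon 23:45 at or before Felix starts Tue 21:30 → clear.
Aoife: ends Tue 14:15 at or before Felix starts Tue 21:30 → clear.
Omar: ends Tue 20:15 at or before Felix starts Tue 21:30 → clear.
Elena: ends Tue 18:45 at or before Felix starts Tue 21:30 → clear.
Yusuf: starts Wed 08:15 at or after Felix ends Wed 00:00 → clear.
Jonas: starts Wed 13:45 at or after Felix ends Wed 00:00 → clear.
Ingrid: starts Wed 13:45 at or after Felix ends Wed 00:00 → clear.

Yes — the slot is free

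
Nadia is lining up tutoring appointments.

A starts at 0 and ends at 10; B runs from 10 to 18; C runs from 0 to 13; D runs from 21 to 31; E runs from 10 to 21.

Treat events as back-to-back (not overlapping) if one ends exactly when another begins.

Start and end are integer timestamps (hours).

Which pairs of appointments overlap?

Sorted by start: A, C, B, E, D.
C starts before A ends → A and C overlap.
B starts exactly when A ends (back-to-back, no overlap); A is clear from here.
B starts before C ends → C and B overlap.
E starts before C ends → C and E overlap.
D starts after C ends.
E starts before B ends → B and E overlap.
D starts after B ends.
D starts exactly when E ends (back-to-back, no overlap).

A & C, B & C, B & E, C & E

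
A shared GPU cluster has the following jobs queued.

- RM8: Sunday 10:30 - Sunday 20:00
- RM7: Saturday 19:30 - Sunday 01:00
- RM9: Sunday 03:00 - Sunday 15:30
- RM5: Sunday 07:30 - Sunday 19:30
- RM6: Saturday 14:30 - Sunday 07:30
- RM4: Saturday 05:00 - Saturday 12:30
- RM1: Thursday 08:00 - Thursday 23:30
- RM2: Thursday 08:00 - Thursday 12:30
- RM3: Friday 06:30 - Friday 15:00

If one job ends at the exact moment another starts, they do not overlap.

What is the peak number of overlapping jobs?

3

Sort all start/end points and keep a running count:
Thursday 08:00 start RM1 → 1
Thursday 08:00 start RM2 → 2
Thursday 12:30 end RM2 → 1
Thursday 23:30 end RM1 → 0
Friday 06:30 start RM3 → 1
Friday 15:00 end RM3 → 0
Saturday 05:00 start RM4 → 1
Saturday 12:30 end RM4 → 0
Saturday 14:30 start RM6 → 1
Saturday 19:30 start RM7 → 2
Sunday 01:00 end RM7 → 1
Sunday 03:00 start RM9 → 2
Sunday 07:30 end RM6 → 1
Sunday 07:30 start RM5 → 2
Sunday 10:30 start RM8 → 3
Sunday 15:30 end RM9 → 2
Sunday 19:30 end RM5 → 1
Sunday 20:00 end RM8 → 0
Peak is 3, at Sunday 10:30 (RM5, RM8, RM9).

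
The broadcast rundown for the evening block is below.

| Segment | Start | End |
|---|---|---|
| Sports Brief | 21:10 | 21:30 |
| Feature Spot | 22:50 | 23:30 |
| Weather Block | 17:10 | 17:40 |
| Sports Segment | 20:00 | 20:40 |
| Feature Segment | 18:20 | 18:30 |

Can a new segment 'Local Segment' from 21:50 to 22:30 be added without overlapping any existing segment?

Weather Block: ends 17:40 at or before Local Segment starts 21:50 → clear.
Feature Segment: ends 18:30 at or before Local Segment starts 21:50 → clear.
Sports Segment: ends 20:40 at or before Local Segment starts 21:50 → clear.
Sports Brief: ends 21:30 at or before Local Segment starts 21:50 → clear.
Feature Spot: starts 22:50 at or after Local Segment ends 22:30 → clear.

Yes — the slot is free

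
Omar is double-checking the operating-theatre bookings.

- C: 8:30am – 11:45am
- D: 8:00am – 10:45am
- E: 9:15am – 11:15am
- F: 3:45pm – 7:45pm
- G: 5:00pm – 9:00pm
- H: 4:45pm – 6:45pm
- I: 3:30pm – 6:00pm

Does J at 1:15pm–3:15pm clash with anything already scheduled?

No — it doesn't clash with anything

D: ends 10:45am at or before J starts 1:15pm → clear.
C: ends 11:45am at or before J starts 1:15pm → clear.
E: ends 11:15am at or before J starts 1:15pm → clear.
I: starts 3:30pm at or after J ends 3:15pm → clear.
F: starts 3:45pm at or after J ends 3:15pm → clear.
H: starts 4:45pm at or after J ends 3:15pm → clear.
G: starts 5:00pm at or after J ends 3:15pm → clear.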